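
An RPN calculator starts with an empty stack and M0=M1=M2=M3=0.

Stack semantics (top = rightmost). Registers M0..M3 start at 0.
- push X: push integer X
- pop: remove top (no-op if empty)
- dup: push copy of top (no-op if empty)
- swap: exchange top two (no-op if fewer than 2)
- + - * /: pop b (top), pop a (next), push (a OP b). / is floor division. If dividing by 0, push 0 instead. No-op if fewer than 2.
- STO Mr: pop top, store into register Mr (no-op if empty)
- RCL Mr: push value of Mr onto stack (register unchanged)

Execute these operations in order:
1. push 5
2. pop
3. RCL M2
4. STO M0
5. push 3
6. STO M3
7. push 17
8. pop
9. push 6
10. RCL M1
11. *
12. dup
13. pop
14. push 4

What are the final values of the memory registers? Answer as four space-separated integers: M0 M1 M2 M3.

After op 1 (push 5): stack=[5] mem=[0,0,0,0]
After op 2 (pop): stack=[empty] mem=[0,0,0,0]
After op 3 (RCL M2): stack=[0] mem=[0,0,0,0]
After op 4 (STO M0): stack=[empty] mem=[0,0,0,0]
After op 5 (push 3): stack=[3] mem=[0,0,0,0]
After op 6 (STO M3): stack=[empty] mem=[0,0,0,3]
After op 7 (push 17): stack=[17] mem=[0,0,0,3]
After op 8 (pop): stack=[empty] mem=[0,0,0,3]
After op 9 (push 6): stack=[6] mem=[0,0,0,3]
After op 10 (RCL M1): stack=[6,0] mem=[0,0,0,3]
After op 11 (*): stack=[0] mem=[0,0,0,3]
After op 12 (dup): stack=[0,0] mem=[0,0,0,3]
After op 13 (pop): stack=[0] mem=[0,0,0,3]
After op 14 (push 4): stack=[0,4] mem=[0,0,0,3]

Answer: 0 0 0 3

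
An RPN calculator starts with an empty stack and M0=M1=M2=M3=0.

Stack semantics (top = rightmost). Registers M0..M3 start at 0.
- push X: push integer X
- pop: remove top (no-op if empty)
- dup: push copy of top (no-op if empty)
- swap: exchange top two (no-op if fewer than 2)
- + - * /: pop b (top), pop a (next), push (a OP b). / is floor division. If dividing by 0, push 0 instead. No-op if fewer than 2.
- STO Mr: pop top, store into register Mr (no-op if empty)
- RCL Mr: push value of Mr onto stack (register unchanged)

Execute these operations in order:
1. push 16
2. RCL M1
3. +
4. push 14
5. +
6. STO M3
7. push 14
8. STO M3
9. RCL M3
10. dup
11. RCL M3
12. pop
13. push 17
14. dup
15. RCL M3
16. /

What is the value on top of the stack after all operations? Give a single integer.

Answer: 1

Derivation:
After op 1 (push 16): stack=[16] mem=[0,0,0,0]
After op 2 (RCL M1): stack=[16,0] mem=[0,0,0,0]
After op 3 (+): stack=[16] mem=[0,0,0,0]
After op 4 (push 14): stack=[16,14] mem=[0,0,0,0]
After op 5 (+): stack=[30] mem=[0,0,0,0]
After op 6 (STO M3): stack=[empty] mem=[0,0,0,30]
After op 7 (push 14): stack=[14] mem=[0,0,0,30]
After op 8 (STO M3): stack=[empty] mem=[0,0,0,14]
After op 9 (RCL M3): stack=[14] mem=[0,0,0,14]
After op 10 (dup): stack=[14,14] mem=[0,0,0,14]
After op 11 (RCL M3): stack=[14,14,14] mem=[0,0,0,14]
After op 12 (pop): stack=[14,14] mem=[0,0,0,14]
After op 13 (push 17): stack=[14,14,17] mem=[0,0,0,14]
After op 14 (dup): stack=[14,14,17,17] mem=[0,0,0,14]
After op 15 (RCL M3): stack=[14,14,17,17,14] mem=[0,0,0,14]
After op 16 (/): stack=[14,14,17,1] mem=[0,0,0,14]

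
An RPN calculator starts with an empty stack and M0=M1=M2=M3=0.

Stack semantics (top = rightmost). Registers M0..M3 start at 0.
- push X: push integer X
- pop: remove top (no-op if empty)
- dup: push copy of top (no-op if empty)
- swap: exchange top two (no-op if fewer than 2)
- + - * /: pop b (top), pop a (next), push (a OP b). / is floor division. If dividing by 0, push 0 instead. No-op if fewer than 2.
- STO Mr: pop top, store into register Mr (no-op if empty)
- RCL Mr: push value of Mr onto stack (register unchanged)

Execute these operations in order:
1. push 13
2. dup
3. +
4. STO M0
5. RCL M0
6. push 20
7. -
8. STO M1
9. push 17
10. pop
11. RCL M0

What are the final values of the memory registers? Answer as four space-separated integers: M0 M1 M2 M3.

After op 1 (push 13): stack=[13] mem=[0,0,0,0]
After op 2 (dup): stack=[13,13] mem=[0,0,0,0]
After op 3 (+): stack=[26] mem=[0,0,0,0]
After op 4 (STO M0): stack=[empty] mem=[26,0,0,0]
After op 5 (RCL M0): stack=[26] mem=[26,0,0,0]
After op 6 (push 20): stack=[26,20] mem=[26,0,0,0]
After op 7 (-): stack=[6] mem=[26,0,0,0]
After op 8 (STO M1): stack=[empty] mem=[26,6,0,0]
After op 9 (push 17): stack=[17] mem=[26,6,0,0]
After op 10 (pop): stack=[empty] mem=[26,6,0,0]
After op 11 (RCL M0): stack=[26] mem=[26,6,0,0]

Answer: 26 6 0 0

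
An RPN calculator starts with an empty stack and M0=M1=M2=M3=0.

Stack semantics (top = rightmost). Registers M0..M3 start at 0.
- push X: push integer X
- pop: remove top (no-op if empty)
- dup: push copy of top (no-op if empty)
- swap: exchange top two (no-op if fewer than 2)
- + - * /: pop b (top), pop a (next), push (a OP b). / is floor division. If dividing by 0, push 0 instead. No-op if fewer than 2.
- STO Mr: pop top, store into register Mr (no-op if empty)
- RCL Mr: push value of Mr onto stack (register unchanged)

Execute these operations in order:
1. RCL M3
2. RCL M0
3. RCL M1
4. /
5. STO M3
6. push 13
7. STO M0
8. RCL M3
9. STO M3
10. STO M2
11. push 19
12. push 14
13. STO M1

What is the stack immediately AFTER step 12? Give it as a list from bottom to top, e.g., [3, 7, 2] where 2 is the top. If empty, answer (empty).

After op 1 (RCL M3): stack=[0] mem=[0,0,0,0]
After op 2 (RCL M0): stack=[0,0] mem=[0,0,0,0]
After op 3 (RCL M1): stack=[0,0,0] mem=[0,0,0,0]
After op 4 (/): stack=[0,0] mem=[0,0,0,0]
After op 5 (STO M3): stack=[0] mem=[0,0,0,0]
After op 6 (push 13): stack=[0,13] mem=[0,0,0,0]
After op 7 (STO M0): stack=[0] mem=[13,0,0,0]
After op 8 (RCL M3): stack=[0,0] mem=[13,0,0,0]
After op 9 (STO M3): stack=[0] mem=[13,0,0,0]
After op 10 (STO M2): stack=[empty] mem=[13,0,0,0]
After op 11 (push 19): stack=[19] mem=[13,0,0,0]
After op 12 (push 14): stack=[19,14] mem=[13,0,0,0]

[19, 14]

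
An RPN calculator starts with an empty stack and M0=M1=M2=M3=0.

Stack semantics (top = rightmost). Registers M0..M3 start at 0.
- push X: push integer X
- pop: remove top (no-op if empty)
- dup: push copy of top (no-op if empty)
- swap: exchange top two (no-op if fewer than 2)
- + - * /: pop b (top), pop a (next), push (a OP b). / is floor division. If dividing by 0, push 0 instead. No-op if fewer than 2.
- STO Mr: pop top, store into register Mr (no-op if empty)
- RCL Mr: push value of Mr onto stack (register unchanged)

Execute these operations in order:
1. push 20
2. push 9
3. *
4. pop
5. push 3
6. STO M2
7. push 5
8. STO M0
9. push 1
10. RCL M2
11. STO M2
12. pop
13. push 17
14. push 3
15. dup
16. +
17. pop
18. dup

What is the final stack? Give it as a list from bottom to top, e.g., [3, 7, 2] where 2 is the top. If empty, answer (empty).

Answer: [17, 17]

Derivation:
After op 1 (push 20): stack=[20] mem=[0,0,0,0]
After op 2 (push 9): stack=[20,9] mem=[0,0,0,0]
After op 3 (*): stack=[180] mem=[0,0,0,0]
After op 4 (pop): stack=[empty] mem=[0,0,0,0]
After op 5 (push 3): stack=[3] mem=[0,0,0,0]
After op 6 (STO M2): stack=[empty] mem=[0,0,3,0]
After op 7 (push 5): stack=[5] mem=[0,0,3,0]
After op 8 (STO M0): stack=[empty] mem=[5,0,3,0]
After op 9 (push 1): stack=[1] mem=[5,0,3,0]
After op 10 (RCL M2): stack=[1,3] mem=[5,0,3,0]
After op 11 (STO M2): stack=[1] mem=[5,0,3,0]
After op 12 (pop): stack=[empty] mem=[5,0,3,0]
After op 13 (push 17): stack=[17] mem=[5,0,3,0]
After op 14 (push 3): stack=[17,3] mem=[5,0,3,0]
After op 15 (dup): stack=[17,3,3] mem=[5,0,3,0]
After op 16 (+): stack=[17,6] mem=[5,0,3,0]
After op 17 (pop): stack=[17] mem=[5,0,3,0]
After op 18 (dup): stack=[17,17] mem=[5,0,3,0]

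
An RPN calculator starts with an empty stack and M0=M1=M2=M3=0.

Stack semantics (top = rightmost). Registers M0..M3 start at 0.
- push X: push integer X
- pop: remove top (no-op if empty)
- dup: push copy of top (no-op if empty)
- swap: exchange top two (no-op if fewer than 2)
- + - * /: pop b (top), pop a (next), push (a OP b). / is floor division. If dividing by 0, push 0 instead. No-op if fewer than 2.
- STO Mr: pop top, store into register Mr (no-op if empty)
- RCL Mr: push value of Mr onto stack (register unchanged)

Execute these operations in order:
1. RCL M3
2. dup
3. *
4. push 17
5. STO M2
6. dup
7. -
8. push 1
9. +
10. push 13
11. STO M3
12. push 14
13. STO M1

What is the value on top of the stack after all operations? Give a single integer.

Answer: 1

Derivation:
After op 1 (RCL M3): stack=[0] mem=[0,0,0,0]
After op 2 (dup): stack=[0,0] mem=[0,0,0,0]
After op 3 (*): stack=[0] mem=[0,0,0,0]
After op 4 (push 17): stack=[0,17] mem=[0,0,0,0]
After op 5 (STO M2): stack=[0] mem=[0,0,17,0]
After op 6 (dup): stack=[0,0] mem=[0,0,17,0]
After op 7 (-): stack=[0] mem=[0,0,17,0]
After op 8 (push 1): stack=[0,1] mem=[0,0,17,0]
After op 9 (+): stack=[1] mem=[0,0,17,0]
After op 10 (push 13): stack=[1,13] mem=[0,0,17,0]
After op 11 (STO M3): stack=[1] mem=[0,0,17,13]
After op 12 (push 14): stack=[1,14] mem=[0,0,17,13]
After op 13 (STO M1): stack=[1] mem=[0,14,17,13]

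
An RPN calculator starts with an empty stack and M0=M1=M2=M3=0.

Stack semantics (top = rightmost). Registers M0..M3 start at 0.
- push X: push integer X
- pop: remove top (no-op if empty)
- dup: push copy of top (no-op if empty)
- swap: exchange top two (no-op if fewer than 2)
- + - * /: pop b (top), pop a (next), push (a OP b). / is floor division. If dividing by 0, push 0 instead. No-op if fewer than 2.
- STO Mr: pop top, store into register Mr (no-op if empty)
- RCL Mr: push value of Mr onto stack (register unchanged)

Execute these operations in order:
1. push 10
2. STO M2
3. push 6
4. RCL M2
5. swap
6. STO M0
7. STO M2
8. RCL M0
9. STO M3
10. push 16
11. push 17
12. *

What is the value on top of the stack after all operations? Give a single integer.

After op 1 (push 10): stack=[10] mem=[0,0,0,0]
After op 2 (STO M2): stack=[empty] mem=[0,0,10,0]
After op 3 (push 6): stack=[6] mem=[0,0,10,0]
After op 4 (RCL M2): stack=[6,10] mem=[0,0,10,0]
After op 5 (swap): stack=[10,6] mem=[0,0,10,0]
After op 6 (STO M0): stack=[10] mem=[6,0,10,0]
After op 7 (STO M2): stack=[empty] mem=[6,0,10,0]
After op 8 (RCL M0): stack=[6] mem=[6,0,10,0]
After op 9 (STO M3): stack=[empty] mem=[6,0,10,6]
After op 10 (push 16): stack=[16] mem=[6,0,10,6]
After op 11 (push 17): stack=[16,17] mem=[6,0,10,6]
After op 12 (*): stack=[272] mem=[6,0,10,6]

Answer: 272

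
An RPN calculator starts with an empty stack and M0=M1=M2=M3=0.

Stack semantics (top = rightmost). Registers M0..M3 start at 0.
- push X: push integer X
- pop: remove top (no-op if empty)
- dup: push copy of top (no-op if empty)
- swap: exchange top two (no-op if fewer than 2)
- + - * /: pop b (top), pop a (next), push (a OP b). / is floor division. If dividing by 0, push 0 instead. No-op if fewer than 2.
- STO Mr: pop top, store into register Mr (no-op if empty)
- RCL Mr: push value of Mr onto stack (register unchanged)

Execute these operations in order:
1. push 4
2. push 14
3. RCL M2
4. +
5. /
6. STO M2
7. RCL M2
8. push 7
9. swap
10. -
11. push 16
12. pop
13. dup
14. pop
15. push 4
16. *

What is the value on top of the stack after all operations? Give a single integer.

Answer: 28

Derivation:
After op 1 (push 4): stack=[4] mem=[0,0,0,0]
After op 2 (push 14): stack=[4,14] mem=[0,0,0,0]
After op 3 (RCL M2): stack=[4,14,0] mem=[0,0,0,0]
After op 4 (+): stack=[4,14] mem=[0,0,0,0]
After op 5 (/): stack=[0] mem=[0,0,0,0]
After op 6 (STO M2): stack=[empty] mem=[0,0,0,0]
After op 7 (RCL M2): stack=[0] mem=[0,0,0,0]
After op 8 (push 7): stack=[0,7] mem=[0,0,0,0]
After op 9 (swap): stack=[7,0] mem=[0,0,0,0]
After op 10 (-): stack=[7] mem=[0,0,0,0]
After op 11 (push 16): stack=[7,16] mem=[0,0,0,0]
After op 12 (pop): stack=[7] mem=[0,0,0,0]
After op 13 (dup): stack=[7,7] mem=[0,0,0,0]
After op 14 (pop): stack=[7] mem=[0,0,0,0]
After op 15 (push 4): stack=[7,4] mem=[0,0,0,0]
After op 16 (*): stack=[28] mem=[0,0,0,0]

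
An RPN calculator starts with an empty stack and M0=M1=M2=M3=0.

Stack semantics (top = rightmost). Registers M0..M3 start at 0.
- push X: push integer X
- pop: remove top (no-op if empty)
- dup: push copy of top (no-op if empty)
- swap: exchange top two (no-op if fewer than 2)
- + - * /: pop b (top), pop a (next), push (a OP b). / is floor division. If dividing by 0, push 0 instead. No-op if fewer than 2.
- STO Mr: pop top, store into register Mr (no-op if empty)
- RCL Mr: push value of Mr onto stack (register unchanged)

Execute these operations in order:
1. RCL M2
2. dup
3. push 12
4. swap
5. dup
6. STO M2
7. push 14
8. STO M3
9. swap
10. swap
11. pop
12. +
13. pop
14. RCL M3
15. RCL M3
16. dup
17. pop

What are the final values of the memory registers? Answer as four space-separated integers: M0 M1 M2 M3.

Answer: 0 0 0 14

Derivation:
After op 1 (RCL M2): stack=[0] mem=[0,0,0,0]
After op 2 (dup): stack=[0,0] mem=[0,0,0,0]
After op 3 (push 12): stack=[0,0,12] mem=[0,0,0,0]
After op 4 (swap): stack=[0,12,0] mem=[0,0,0,0]
After op 5 (dup): stack=[0,12,0,0] mem=[0,0,0,0]
After op 6 (STO M2): stack=[0,12,0] mem=[0,0,0,0]
After op 7 (push 14): stack=[0,12,0,14] mem=[0,0,0,0]
After op 8 (STO M3): stack=[0,12,0] mem=[0,0,0,14]
After op 9 (swap): stack=[0,0,12] mem=[0,0,0,14]
After op 10 (swap): stack=[0,12,0] mem=[0,0,0,14]
After op 11 (pop): stack=[0,12] mem=[0,0,0,14]
After op 12 (+): stack=[12] mem=[0,0,0,14]
After op 13 (pop): stack=[empty] mem=[0,0,0,14]
After op 14 (RCL M3): stack=[14] mem=[0,0,0,14]
After op 15 (RCL M3): stack=[14,14] mem=[0,0,0,14]
After op 16 (dup): stack=[14,14,14] mem=[0,0,0,14]
After op 17 (pop): stack=[14,14] mem=[0,0,0,14]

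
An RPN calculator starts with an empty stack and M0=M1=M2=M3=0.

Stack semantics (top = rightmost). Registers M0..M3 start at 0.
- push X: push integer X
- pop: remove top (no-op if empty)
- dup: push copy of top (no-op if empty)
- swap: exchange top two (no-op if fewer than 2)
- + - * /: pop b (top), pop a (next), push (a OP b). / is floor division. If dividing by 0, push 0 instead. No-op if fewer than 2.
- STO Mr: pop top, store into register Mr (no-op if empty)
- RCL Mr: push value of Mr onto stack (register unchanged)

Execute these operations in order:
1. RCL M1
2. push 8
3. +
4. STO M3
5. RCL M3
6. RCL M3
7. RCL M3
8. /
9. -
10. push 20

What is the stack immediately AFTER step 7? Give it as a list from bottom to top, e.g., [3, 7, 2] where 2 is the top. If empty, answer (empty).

After op 1 (RCL M1): stack=[0] mem=[0,0,0,0]
After op 2 (push 8): stack=[0,8] mem=[0,0,0,0]
After op 3 (+): stack=[8] mem=[0,0,0,0]
After op 4 (STO M3): stack=[empty] mem=[0,0,0,8]
After op 5 (RCL M3): stack=[8] mem=[0,0,0,8]
After op 6 (RCL M3): stack=[8,8] mem=[0,0,0,8]
After op 7 (RCL M3): stack=[8,8,8] mem=[0,0,0,8]

[8, 8, 8]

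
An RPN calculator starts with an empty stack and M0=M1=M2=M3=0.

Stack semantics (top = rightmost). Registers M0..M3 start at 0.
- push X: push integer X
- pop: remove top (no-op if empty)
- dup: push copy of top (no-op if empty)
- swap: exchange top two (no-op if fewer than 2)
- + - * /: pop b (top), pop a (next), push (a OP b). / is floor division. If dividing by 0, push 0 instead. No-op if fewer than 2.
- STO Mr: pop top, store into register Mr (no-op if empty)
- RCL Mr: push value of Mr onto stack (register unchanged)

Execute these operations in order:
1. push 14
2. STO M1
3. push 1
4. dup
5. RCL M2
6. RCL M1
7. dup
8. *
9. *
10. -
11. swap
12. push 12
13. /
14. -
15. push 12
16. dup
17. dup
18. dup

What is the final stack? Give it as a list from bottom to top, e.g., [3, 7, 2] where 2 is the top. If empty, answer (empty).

After op 1 (push 14): stack=[14] mem=[0,0,0,0]
After op 2 (STO M1): stack=[empty] mem=[0,14,0,0]
After op 3 (push 1): stack=[1] mem=[0,14,0,0]
After op 4 (dup): stack=[1,1] mem=[0,14,0,0]
After op 5 (RCL M2): stack=[1,1,0] mem=[0,14,0,0]
After op 6 (RCL M1): stack=[1,1,0,14] mem=[0,14,0,0]
After op 7 (dup): stack=[1,1,0,14,14] mem=[0,14,0,0]
After op 8 (*): stack=[1,1,0,196] mem=[0,14,0,0]
After op 9 (*): stack=[1,1,0] mem=[0,14,0,0]
After op 10 (-): stack=[1,1] mem=[0,14,0,0]
After op 11 (swap): stack=[1,1] mem=[0,14,0,0]
After op 12 (push 12): stack=[1,1,12] mem=[0,14,0,0]
After op 13 (/): stack=[1,0] mem=[0,14,0,0]
After op 14 (-): stack=[1] mem=[0,14,0,0]
After op 15 (push 12): stack=[1,12] mem=[0,14,0,0]
After op 16 (dup): stack=[1,12,12] mem=[0,14,0,0]
After op 17 (dup): stack=[1,12,12,12] mem=[0,14,0,0]
After op 18 (dup): stack=[1,12,12,12,12] mem=[0,14,0,0]

Answer: [1, 12, 12, 12, 12]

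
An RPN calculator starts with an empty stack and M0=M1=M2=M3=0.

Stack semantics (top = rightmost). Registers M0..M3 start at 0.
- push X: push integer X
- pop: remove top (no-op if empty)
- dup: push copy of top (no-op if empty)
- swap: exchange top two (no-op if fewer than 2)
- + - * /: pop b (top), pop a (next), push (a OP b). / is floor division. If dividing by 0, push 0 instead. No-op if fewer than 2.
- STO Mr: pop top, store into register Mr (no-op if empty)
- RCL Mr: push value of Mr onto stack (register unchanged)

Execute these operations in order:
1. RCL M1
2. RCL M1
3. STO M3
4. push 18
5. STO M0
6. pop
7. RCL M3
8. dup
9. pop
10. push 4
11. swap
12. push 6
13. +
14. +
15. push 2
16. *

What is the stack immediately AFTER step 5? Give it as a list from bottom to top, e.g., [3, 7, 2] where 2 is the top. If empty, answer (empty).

After op 1 (RCL M1): stack=[0] mem=[0,0,0,0]
After op 2 (RCL M1): stack=[0,0] mem=[0,0,0,0]
After op 3 (STO M3): stack=[0] mem=[0,0,0,0]
After op 4 (push 18): stack=[0,18] mem=[0,0,0,0]
After op 5 (STO M0): stack=[0] mem=[18,0,0,0]

[0]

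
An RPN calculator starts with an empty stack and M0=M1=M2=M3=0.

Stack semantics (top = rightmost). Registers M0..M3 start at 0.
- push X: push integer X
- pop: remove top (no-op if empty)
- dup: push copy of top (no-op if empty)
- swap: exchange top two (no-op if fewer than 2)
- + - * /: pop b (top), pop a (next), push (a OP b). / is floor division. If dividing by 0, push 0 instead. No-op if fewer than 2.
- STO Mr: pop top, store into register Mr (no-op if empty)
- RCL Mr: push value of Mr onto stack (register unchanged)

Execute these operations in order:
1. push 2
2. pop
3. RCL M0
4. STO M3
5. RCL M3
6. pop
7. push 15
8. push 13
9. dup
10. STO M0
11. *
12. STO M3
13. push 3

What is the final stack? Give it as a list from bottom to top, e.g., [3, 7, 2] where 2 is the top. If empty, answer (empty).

After op 1 (push 2): stack=[2] mem=[0,0,0,0]
After op 2 (pop): stack=[empty] mem=[0,0,0,0]
After op 3 (RCL M0): stack=[0] mem=[0,0,0,0]
After op 4 (STO M3): stack=[empty] mem=[0,0,0,0]
After op 5 (RCL M3): stack=[0] mem=[0,0,0,0]
After op 6 (pop): stack=[empty] mem=[0,0,0,0]
After op 7 (push 15): stack=[15] mem=[0,0,0,0]
After op 8 (push 13): stack=[15,13] mem=[0,0,0,0]
After op 9 (dup): stack=[15,13,13] mem=[0,0,0,0]
After op 10 (STO M0): stack=[15,13] mem=[13,0,0,0]
After op 11 (*): stack=[195] mem=[13,0,0,0]
After op 12 (STO M3): stack=[empty] mem=[13,0,0,195]
After op 13 (push 3): stack=[3] mem=[13,0,0,195]

Answer: [3]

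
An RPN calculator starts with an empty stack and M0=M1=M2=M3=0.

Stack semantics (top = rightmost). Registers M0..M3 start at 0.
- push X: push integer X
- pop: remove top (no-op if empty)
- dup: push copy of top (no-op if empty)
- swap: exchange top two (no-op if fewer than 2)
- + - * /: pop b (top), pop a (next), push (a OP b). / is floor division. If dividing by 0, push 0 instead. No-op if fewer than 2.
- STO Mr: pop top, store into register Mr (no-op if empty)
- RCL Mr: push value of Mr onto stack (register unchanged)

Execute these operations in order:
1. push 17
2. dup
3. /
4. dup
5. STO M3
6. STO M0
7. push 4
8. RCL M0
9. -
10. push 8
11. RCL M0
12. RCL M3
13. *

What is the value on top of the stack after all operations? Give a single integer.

Answer: 1

Derivation:
After op 1 (push 17): stack=[17] mem=[0,0,0,0]
After op 2 (dup): stack=[17,17] mem=[0,0,0,0]
After op 3 (/): stack=[1] mem=[0,0,0,0]
After op 4 (dup): stack=[1,1] mem=[0,0,0,0]
After op 5 (STO M3): stack=[1] mem=[0,0,0,1]
After op 6 (STO M0): stack=[empty] mem=[1,0,0,1]
After op 7 (push 4): stack=[4] mem=[1,0,0,1]
After op 8 (RCL M0): stack=[4,1] mem=[1,0,0,1]
After op 9 (-): stack=[3] mem=[1,0,0,1]
After op 10 (push 8): stack=[3,8] mem=[1,0,0,1]
After op 11 (RCL M0): stack=[3,8,1] mem=[1,0,0,1]
After op 12 (RCL M3): stack=[3,8,1,1] mem=[1,0,0,1]
After op 13 (*): stack=[3,8,1] mem=[1,0,0,1]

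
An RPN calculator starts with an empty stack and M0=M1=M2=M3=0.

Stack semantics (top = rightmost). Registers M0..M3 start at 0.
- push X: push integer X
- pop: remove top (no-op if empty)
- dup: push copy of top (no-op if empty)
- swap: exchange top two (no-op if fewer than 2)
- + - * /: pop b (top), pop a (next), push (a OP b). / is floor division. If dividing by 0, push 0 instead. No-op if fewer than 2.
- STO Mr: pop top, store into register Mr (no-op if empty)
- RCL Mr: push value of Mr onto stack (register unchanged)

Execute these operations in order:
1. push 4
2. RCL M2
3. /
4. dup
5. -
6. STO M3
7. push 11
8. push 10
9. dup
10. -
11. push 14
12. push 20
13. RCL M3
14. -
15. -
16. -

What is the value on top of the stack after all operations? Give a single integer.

After op 1 (push 4): stack=[4] mem=[0,0,0,0]
After op 2 (RCL M2): stack=[4,0] mem=[0,0,0,0]
After op 3 (/): stack=[0] mem=[0,0,0,0]
After op 4 (dup): stack=[0,0] mem=[0,0,0,0]
After op 5 (-): stack=[0] mem=[0,0,0,0]
After op 6 (STO M3): stack=[empty] mem=[0,0,0,0]
After op 7 (push 11): stack=[11] mem=[0,0,0,0]
After op 8 (push 10): stack=[11,10] mem=[0,0,0,0]
After op 9 (dup): stack=[11,10,10] mem=[0,0,0,0]
After op 10 (-): stack=[11,0] mem=[0,0,0,0]
After op 11 (push 14): stack=[11,0,14] mem=[0,0,0,0]
After op 12 (push 20): stack=[11,0,14,20] mem=[0,0,0,0]
After op 13 (RCL M3): stack=[11,0,14,20,0] mem=[0,0,0,0]
After op 14 (-): stack=[11,0,14,20] mem=[0,0,0,0]
After op 15 (-): stack=[11,0,-6] mem=[0,0,0,0]
After op 16 (-): stack=[11,6] mem=[0,0,0,0]

Answer: 6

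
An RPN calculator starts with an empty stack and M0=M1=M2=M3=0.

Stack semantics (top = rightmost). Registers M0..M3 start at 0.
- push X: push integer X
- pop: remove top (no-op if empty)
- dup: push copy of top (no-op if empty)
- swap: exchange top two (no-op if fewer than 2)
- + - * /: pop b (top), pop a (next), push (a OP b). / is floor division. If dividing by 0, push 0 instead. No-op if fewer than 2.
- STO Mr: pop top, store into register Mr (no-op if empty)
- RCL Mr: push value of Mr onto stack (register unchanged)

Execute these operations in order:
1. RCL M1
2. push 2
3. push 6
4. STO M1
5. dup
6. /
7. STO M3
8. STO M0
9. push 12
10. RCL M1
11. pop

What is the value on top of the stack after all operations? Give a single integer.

Answer: 12

Derivation:
After op 1 (RCL M1): stack=[0] mem=[0,0,0,0]
After op 2 (push 2): stack=[0,2] mem=[0,0,0,0]
After op 3 (push 6): stack=[0,2,6] mem=[0,0,0,0]
After op 4 (STO M1): stack=[0,2] mem=[0,6,0,0]
After op 5 (dup): stack=[0,2,2] mem=[0,6,0,0]
After op 6 (/): stack=[0,1] mem=[0,6,0,0]
After op 7 (STO M3): stack=[0] mem=[0,6,0,1]
After op 8 (STO M0): stack=[empty] mem=[0,6,0,1]
After op 9 (push 12): stack=[12] mem=[0,6,0,1]
After op 10 (RCL M1): stack=[12,6] mem=[0,6,0,1]
After op 11 (pop): stack=[12] mem=[0,6,0,1]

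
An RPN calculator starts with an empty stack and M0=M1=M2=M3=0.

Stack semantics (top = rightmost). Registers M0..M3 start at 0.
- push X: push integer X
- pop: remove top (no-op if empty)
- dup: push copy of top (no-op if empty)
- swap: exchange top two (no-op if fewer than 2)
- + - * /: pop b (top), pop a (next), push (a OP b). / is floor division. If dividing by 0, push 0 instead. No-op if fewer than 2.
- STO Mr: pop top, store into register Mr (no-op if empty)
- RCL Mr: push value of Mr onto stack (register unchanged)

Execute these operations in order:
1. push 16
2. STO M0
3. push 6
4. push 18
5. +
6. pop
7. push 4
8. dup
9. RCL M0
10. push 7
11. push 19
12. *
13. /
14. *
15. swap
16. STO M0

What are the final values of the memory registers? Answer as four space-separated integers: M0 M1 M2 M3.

After op 1 (push 16): stack=[16] mem=[0,0,0,0]
After op 2 (STO M0): stack=[empty] mem=[16,0,0,0]
After op 3 (push 6): stack=[6] mem=[16,0,0,0]
After op 4 (push 18): stack=[6,18] mem=[16,0,0,0]
After op 5 (+): stack=[24] mem=[16,0,0,0]
After op 6 (pop): stack=[empty] mem=[16,0,0,0]
After op 7 (push 4): stack=[4] mem=[16,0,0,0]
After op 8 (dup): stack=[4,4] mem=[16,0,0,0]
After op 9 (RCL M0): stack=[4,4,16] mem=[16,0,0,0]
After op 10 (push 7): stack=[4,4,16,7] mem=[16,0,0,0]
After op 11 (push 19): stack=[4,4,16,7,19] mem=[16,0,0,0]
After op 12 (*): stack=[4,4,16,133] mem=[16,0,0,0]
After op 13 (/): stack=[4,4,0] mem=[16,0,0,0]
After op 14 (*): stack=[4,0] mem=[16,0,0,0]
After op 15 (swap): stack=[0,4] mem=[16,0,0,0]
After op 16 (STO M0): stack=[0] mem=[4,0,0,0]

Answer: 4 0 0 0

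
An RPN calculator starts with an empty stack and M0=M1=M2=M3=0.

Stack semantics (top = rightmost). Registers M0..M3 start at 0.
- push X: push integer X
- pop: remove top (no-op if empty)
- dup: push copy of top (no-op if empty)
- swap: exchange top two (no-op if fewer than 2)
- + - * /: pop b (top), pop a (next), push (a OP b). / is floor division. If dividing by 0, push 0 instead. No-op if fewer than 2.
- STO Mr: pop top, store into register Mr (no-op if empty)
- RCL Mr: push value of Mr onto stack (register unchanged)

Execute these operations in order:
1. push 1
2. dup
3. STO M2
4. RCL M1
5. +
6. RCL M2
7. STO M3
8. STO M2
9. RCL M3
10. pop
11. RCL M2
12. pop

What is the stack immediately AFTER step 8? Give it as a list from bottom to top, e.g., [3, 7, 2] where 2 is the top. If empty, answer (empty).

After op 1 (push 1): stack=[1] mem=[0,0,0,0]
After op 2 (dup): stack=[1,1] mem=[0,0,0,0]
After op 3 (STO M2): stack=[1] mem=[0,0,1,0]
After op 4 (RCL M1): stack=[1,0] mem=[0,0,1,0]
After op 5 (+): stack=[1] mem=[0,0,1,0]
After op 6 (RCL M2): stack=[1,1] mem=[0,0,1,0]
After op 7 (STO M3): stack=[1] mem=[0,0,1,1]
After op 8 (STO M2): stack=[empty] mem=[0,0,1,1]

(empty)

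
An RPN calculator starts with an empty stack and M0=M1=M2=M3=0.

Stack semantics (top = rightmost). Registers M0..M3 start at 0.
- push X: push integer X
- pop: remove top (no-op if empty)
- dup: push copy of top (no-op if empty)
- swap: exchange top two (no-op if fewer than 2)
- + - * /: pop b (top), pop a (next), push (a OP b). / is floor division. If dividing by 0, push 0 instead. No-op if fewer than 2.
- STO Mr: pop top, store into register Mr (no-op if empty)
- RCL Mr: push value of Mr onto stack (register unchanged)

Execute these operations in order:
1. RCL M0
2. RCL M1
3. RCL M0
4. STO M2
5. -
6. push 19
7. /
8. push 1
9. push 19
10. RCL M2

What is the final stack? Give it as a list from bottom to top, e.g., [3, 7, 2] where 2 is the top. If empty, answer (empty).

After op 1 (RCL M0): stack=[0] mem=[0,0,0,0]
After op 2 (RCL M1): stack=[0,0] mem=[0,0,0,0]
After op 3 (RCL M0): stack=[0,0,0] mem=[0,0,0,0]
After op 4 (STO M2): stack=[0,0] mem=[0,0,0,0]
After op 5 (-): stack=[0] mem=[0,0,0,0]
After op 6 (push 19): stack=[0,19] mem=[0,0,0,0]
After op 7 (/): stack=[0] mem=[0,0,0,0]
After op 8 (push 1): stack=[0,1] mem=[0,0,0,0]
After op 9 (push 19): stack=[0,1,19] mem=[0,0,0,0]
After op 10 (RCL M2): stack=[0,1,19,0] mem=[0,0,0,0]

Answer: [0, 1, 19, 0]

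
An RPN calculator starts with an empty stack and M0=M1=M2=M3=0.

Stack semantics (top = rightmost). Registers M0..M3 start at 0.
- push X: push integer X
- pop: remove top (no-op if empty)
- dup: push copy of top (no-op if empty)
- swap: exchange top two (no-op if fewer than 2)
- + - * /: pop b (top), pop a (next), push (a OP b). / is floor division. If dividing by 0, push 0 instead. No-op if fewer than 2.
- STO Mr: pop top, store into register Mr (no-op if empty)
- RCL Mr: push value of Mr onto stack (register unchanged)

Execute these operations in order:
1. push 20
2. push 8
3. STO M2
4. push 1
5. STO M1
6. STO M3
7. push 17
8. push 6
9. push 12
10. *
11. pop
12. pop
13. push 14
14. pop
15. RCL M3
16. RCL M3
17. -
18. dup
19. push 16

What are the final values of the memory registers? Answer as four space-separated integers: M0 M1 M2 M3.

Answer: 0 1 8 20

Derivation:
After op 1 (push 20): stack=[20] mem=[0,0,0,0]
After op 2 (push 8): stack=[20,8] mem=[0,0,0,0]
After op 3 (STO M2): stack=[20] mem=[0,0,8,0]
After op 4 (push 1): stack=[20,1] mem=[0,0,8,0]
After op 5 (STO M1): stack=[20] mem=[0,1,8,0]
After op 6 (STO M3): stack=[empty] mem=[0,1,8,20]
After op 7 (push 17): stack=[17] mem=[0,1,8,20]
After op 8 (push 6): stack=[17,6] mem=[0,1,8,20]
After op 9 (push 12): stack=[17,6,12] mem=[0,1,8,20]
After op 10 (*): stack=[17,72] mem=[0,1,8,20]
After op 11 (pop): stack=[17] mem=[0,1,8,20]
After op 12 (pop): stack=[empty] mem=[0,1,8,20]
After op 13 (push 14): stack=[14] mem=[0,1,8,20]
After op 14 (pop): stack=[empty] mem=[0,1,8,20]
After op 15 (RCL M3): stack=[20] mem=[0,1,8,20]
After op 16 (RCL M3): stack=[20,20] mem=[0,1,8,20]
After op 17 (-): stack=[0] mem=[0,1,8,20]
After op 18 (dup): stack=[0,0] mem=[0,1,8,20]
After op 19 (push 16): stack=[0,0,16] mem=[0,1,8,20]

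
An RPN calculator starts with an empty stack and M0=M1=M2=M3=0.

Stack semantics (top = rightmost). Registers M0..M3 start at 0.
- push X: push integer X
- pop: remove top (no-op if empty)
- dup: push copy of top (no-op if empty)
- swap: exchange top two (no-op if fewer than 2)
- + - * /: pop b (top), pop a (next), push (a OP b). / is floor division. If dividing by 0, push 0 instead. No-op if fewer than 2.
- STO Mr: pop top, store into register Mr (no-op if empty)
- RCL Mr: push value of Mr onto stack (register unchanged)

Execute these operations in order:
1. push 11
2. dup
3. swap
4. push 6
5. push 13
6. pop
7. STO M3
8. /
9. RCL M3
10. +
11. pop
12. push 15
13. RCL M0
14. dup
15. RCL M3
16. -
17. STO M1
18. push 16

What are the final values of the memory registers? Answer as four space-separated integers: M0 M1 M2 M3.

After op 1 (push 11): stack=[11] mem=[0,0,0,0]
After op 2 (dup): stack=[11,11] mem=[0,0,0,0]
After op 3 (swap): stack=[11,11] mem=[0,0,0,0]
After op 4 (push 6): stack=[11,11,6] mem=[0,0,0,0]
After op 5 (push 13): stack=[11,11,6,13] mem=[0,0,0,0]
After op 6 (pop): stack=[11,11,6] mem=[0,0,0,0]
After op 7 (STO M3): stack=[11,11] mem=[0,0,0,6]
After op 8 (/): stack=[1] mem=[0,0,0,6]
After op 9 (RCL M3): stack=[1,6] mem=[0,0,0,6]
After op 10 (+): stack=[7] mem=[0,0,0,6]
After op 11 (pop): stack=[empty] mem=[0,0,0,6]
After op 12 (push 15): stack=[15] mem=[0,0,0,6]
After op 13 (RCL M0): stack=[15,0] mem=[0,0,0,6]
After op 14 (dup): stack=[15,0,0] mem=[0,0,0,6]
After op 15 (RCL M3): stack=[15,0,0,6] mem=[0,0,0,6]
After op 16 (-): stack=[15,0,-6] mem=[0,0,0,6]
After op 17 (STO M1): stack=[15,0] mem=[0,-6,0,6]
After op 18 (push 16): stack=[15,0,16] mem=[0,-6,0,6]

Answer: 0 -6 0 6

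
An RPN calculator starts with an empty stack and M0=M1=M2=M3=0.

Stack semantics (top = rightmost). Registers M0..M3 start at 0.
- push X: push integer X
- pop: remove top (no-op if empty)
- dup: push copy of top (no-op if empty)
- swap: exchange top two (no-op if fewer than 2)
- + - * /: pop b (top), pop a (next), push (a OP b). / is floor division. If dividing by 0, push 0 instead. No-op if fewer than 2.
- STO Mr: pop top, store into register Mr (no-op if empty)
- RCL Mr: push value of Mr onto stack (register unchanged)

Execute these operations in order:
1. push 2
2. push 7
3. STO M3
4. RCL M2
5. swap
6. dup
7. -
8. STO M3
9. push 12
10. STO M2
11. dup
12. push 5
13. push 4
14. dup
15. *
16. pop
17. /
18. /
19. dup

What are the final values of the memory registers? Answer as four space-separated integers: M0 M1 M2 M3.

After op 1 (push 2): stack=[2] mem=[0,0,0,0]
After op 2 (push 7): stack=[2,7] mem=[0,0,0,0]
After op 3 (STO M3): stack=[2] mem=[0,0,0,7]
After op 4 (RCL M2): stack=[2,0] mem=[0,0,0,7]
After op 5 (swap): stack=[0,2] mem=[0,0,0,7]
After op 6 (dup): stack=[0,2,2] mem=[0,0,0,7]
After op 7 (-): stack=[0,0] mem=[0,0,0,7]
After op 8 (STO M3): stack=[0] mem=[0,0,0,0]
After op 9 (push 12): stack=[0,12] mem=[0,0,0,0]
After op 10 (STO M2): stack=[0] mem=[0,0,12,0]
After op 11 (dup): stack=[0,0] mem=[0,0,12,0]
After op 12 (push 5): stack=[0,0,5] mem=[0,0,12,0]
After op 13 (push 4): stack=[0,0,5,4] mem=[0,0,12,0]
After op 14 (dup): stack=[0,0,5,4,4] mem=[0,0,12,0]
After op 15 (*): stack=[0,0,5,16] mem=[0,0,12,0]
After op 16 (pop): stack=[0,0,5] mem=[0,0,12,0]
After op 17 (/): stack=[0,0] mem=[0,0,12,0]
After op 18 (/): stack=[0] mem=[0,0,12,0]
After op 19 (dup): stack=[0,0] mem=[0,0,12,0]

Answer: 0 0 12 0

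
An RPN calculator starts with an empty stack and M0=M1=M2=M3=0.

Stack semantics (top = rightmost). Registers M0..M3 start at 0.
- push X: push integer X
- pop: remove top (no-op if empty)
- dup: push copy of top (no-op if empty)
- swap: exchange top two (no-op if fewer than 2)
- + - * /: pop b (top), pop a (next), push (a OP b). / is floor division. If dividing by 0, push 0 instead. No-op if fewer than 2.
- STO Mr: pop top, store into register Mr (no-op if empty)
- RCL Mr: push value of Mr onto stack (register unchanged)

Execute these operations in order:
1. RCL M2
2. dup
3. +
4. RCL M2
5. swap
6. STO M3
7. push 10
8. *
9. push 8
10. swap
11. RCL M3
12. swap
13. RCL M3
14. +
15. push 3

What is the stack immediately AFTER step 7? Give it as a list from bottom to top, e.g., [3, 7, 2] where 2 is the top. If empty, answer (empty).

After op 1 (RCL M2): stack=[0] mem=[0,0,0,0]
After op 2 (dup): stack=[0,0] mem=[0,0,0,0]
After op 3 (+): stack=[0] mem=[0,0,0,0]
After op 4 (RCL M2): stack=[0,0] mem=[0,0,0,0]
After op 5 (swap): stack=[0,0] mem=[0,0,0,0]
After op 6 (STO M3): stack=[0] mem=[0,0,0,0]
After op 7 (push 10): stack=[0,10] mem=[0,0,0,0]

[0, 10]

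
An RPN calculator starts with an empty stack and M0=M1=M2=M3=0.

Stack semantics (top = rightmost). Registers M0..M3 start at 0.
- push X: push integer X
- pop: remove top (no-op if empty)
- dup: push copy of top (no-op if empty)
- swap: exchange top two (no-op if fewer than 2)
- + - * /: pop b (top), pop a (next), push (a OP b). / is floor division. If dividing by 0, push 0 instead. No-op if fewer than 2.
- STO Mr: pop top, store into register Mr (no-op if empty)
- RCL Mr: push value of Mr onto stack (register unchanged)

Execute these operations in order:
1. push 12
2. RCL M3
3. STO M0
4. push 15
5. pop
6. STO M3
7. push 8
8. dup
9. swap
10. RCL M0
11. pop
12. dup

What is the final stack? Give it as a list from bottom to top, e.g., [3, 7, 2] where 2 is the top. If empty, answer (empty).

Answer: [8, 8, 8]

Derivation:
After op 1 (push 12): stack=[12] mem=[0,0,0,0]
After op 2 (RCL M3): stack=[12,0] mem=[0,0,0,0]
After op 3 (STO M0): stack=[12] mem=[0,0,0,0]
After op 4 (push 15): stack=[12,15] mem=[0,0,0,0]
After op 5 (pop): stack=[12] mem=[0,0,0,0]
After op 6 (STO M3): stack=[empty] mem=[0,0,0,12]
After op 7 (push 8): stack=[8] mem=[0,0,0,12]
After op 8 (dup): stack=[8,8] mem=[0,0,0,12]
After op 9 (swap): stack=[8,8] mem=[0,0,0,12]
After op 10 (RCL M0): stack=[8,8,0] mem=[0,0,0,12]
After op 11 (pop): stack=[8,8] mem=[0,0,0,12]
After op 12 (dup): stack=[8,8,8] mem=[0,0,0,12]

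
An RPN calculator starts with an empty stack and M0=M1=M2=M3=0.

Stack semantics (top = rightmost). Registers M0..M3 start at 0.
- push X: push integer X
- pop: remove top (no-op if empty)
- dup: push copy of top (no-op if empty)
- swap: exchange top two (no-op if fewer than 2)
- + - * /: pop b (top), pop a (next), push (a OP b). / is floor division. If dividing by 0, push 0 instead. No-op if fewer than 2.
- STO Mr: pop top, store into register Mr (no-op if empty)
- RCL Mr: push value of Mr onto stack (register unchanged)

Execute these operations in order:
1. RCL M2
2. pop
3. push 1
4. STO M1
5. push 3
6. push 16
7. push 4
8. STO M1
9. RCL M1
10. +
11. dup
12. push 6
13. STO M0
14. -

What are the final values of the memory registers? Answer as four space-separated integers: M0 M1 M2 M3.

After op 1 (RCL M2): stack=[0] mem=[0,0,0,0]
After op 2 (pop): stack=[empty] mem=[0,0,0,0]
After op 3 (push 1): stack=[1] mem=[0,0,0,0]
After op 4 (STO M1): stack=[empty] mem=[0,1,0,0]
After op 5 (push 3): stack=[3] mem=[0,1,0,0]
After op 6 (push 16): stack=[3,16] mem=[0,1,0,0]
After op 7 (push 4): stack=[3,16,4] mem=[0,1,0,0]
After op 8 (STO M1): stack=[3,16] mem=[0,4,0,0]
After op 9 (RCL M1): stack=[3,16,4] mem=[0,4,0,0]
After op 10 (+): stack=[3,20] mem=[0,4,0,0]
After op 11 (dup): stack=[3,20,20] mem=[0,4,0,0]
After op 12 (push 6): stack=[3,20,20,6] mem=[0,4,0,0]
After op 13 (STO M0): stack=[3,20,20] mem=[6,4,0,0]
After op 14 (-): stack=[3,0] mem=[6,4,0,0]

Answer: 6 4 0 0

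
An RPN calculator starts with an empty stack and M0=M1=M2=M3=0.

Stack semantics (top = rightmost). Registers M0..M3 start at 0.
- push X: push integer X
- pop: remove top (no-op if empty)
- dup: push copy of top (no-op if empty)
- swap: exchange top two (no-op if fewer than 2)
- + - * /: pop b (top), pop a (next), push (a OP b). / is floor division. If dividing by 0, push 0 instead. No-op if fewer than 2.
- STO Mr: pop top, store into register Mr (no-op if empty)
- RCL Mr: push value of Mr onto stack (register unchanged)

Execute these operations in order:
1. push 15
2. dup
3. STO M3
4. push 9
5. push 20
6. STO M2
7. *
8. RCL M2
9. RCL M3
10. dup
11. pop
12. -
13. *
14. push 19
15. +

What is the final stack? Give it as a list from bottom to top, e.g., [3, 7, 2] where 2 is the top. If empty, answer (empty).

After op 1 (push 15): stack=[15] mem=[0,0,0,0]
After op 2 (dup): stack=[15,15] mem=[0,0,0,0]
After op 3 (STO M3): stack=[15] mem=[0,0,0,15]
After op 4 (push 9): stack=[15,9] mem=[0,0,0,15]
After op 5 (push 20): stack=[15,9,20] mem=[0,0,0,15]
After op 6 (STO M2): stack=[15,9] mem=[0,0,20,15]
After op 7 (*): stack=[135] mem=[0,0,20,15]
After op 8 (RCL M2): stack=[135,20] mem=[0,0,20,15]
After op 9 (RCL M3): stack=[135,20,15] mem=[0,0,20,15]
After op 10 (dup): stack=[135,20,15,15] mem=[0,0,20,15]
After op 11 (pop): stack=[135,20,15] mem=[0,0,20,15]
After op 12 (-): stack=[135,5] mem=[0,0,20,15]
After op 13 (*): stack=[675] mem=[0,0,20,15]
After op 14 (push 19): stack=[675,19] mem=[0,0,20,15]
After op 15 (+): stack=[694] mem=[0,0,20,15]

Answer: [694]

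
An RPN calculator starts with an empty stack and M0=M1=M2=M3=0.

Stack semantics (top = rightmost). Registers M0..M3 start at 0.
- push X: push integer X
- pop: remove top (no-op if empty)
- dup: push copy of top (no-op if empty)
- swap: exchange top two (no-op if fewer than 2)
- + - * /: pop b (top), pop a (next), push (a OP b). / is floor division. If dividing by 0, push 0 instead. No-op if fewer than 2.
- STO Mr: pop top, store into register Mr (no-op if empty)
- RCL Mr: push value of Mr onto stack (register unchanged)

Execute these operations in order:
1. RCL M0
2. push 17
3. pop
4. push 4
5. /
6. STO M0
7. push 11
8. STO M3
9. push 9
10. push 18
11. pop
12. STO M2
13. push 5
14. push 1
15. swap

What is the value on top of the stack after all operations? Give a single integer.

Answer: 5

Derivation:
After op 1 (RCL M0): stack=[0] mem=[0,0,0,0]
After op 2 (push 17): stack=[0,17] mem=[0,0,0,0]
After op 3 (pop): stack=[0] mem=[0,0,0,0]
After op 4 (push 4): stack=[0,4] mem=[0,0,0,0]
After op 5 (/): stack=[0] mem=[0,0,0,0]
After op 6 (STO M0): stack=[empty] mem=[0,0,0,0]
After op 7 (push 11): stack=[11] mem=[0,0,0,0]
After op 8 (STO M3): stack=[empty] mem=[0,0,0,11]
After op 9 (push 9): stack=[9] mem=[0,0,0,11]
After op 10 (push 18): stack=[9,18] mem=[0,0,0,11]
After op 11 (pop): stack=[9] mem=[0,0,0,11]
After op 12 (STO M2): stack=[empty] mem=[0,0,9,11]
After op 13 (push 5): stack=[5] mem=[0,0,9,11]
After op 14 (push 1): stack=[5,1] mem=[0,0,9,11]
After op 15 (swap): stack=[1,5] mem=[0,0,9,11]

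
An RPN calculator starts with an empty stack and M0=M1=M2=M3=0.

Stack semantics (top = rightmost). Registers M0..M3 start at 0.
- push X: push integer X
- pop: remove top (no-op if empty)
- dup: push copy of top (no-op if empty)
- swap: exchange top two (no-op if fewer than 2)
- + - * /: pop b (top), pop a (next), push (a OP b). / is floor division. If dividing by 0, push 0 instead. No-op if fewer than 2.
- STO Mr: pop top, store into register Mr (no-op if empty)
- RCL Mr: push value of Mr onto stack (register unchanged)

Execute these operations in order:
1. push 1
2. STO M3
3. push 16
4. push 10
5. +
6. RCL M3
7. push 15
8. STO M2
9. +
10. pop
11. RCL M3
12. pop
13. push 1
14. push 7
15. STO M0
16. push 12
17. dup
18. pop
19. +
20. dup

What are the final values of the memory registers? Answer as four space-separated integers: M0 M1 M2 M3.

After op 1 (push 1): stack=[1] mem=[0,0,0,0]
After op 2 (STO M3): stack=[empty] mem=[0,0,0,1]
After op 3 (push 16): stack=[16] mem=[0,0,0,1]
After op 4 (push 10): stack=[16,10] mem=[0,0,0,1]
After op 5 (+): stack=[26] mem=[0,0,0,1]
After op 6 (RCL M3): stack=[26,1] mem=[0,0,0,1]
After op 7 (push 15): stack=[26,1,15] mem=[0,0,0,1]
After op 8 (STO M2): stack=[26,1] mem=[0,0,15,1]
After op 9 (+): stack=[27] mem=[0,0,15,1]
After op 10 (pop): stack=[empty] mem=[0,0,15,1]
After op 11 (RCL M3): stack=[1] mem=[0,0,15,1]
After op 12 (pop): stack=[empty] mem=[0,0,15,1]
After op 13 (push 1): stack=[1] mem=[0,0,15,1]
After op 14 (push 7): stack=[1,7] mem=[0,0,15,1]
After op 15 (STO M0): stack=[1] mem=[7,0,15,1]
After op 16 (push 12): stack=[1,12] mem=[7,0,15,1]
After op 17 (dup): stack=[1,12,12] mem=[7,0,15,1]
After op 18 (pop): stack=[1,12] mem=[7,0,15,1]
After op 19 (+): stack=[13] mem=[7,0,15,1]
After op 20 (dup): stack=[13,13] mem=[7,0,15,1]

Answer: 7 0 15 1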